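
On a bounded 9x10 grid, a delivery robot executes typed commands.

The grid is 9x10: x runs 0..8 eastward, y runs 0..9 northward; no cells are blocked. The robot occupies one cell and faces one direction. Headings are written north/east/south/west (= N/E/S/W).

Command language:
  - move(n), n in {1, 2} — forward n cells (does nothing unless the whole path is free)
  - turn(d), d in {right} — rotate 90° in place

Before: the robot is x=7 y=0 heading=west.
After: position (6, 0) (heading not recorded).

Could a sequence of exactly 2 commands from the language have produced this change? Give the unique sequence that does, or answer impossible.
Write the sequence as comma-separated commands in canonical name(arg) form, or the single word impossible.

move(1), turn(right)

key: running turn(right) before move(1) would end elsewhere — order is forced
initial: x=7 y=0 heading=west
[1] after move(1): x=6 y=0 heading=west
[2] after turn(right): x=6 y=0 heading=north
no other 2-command option fits: unique.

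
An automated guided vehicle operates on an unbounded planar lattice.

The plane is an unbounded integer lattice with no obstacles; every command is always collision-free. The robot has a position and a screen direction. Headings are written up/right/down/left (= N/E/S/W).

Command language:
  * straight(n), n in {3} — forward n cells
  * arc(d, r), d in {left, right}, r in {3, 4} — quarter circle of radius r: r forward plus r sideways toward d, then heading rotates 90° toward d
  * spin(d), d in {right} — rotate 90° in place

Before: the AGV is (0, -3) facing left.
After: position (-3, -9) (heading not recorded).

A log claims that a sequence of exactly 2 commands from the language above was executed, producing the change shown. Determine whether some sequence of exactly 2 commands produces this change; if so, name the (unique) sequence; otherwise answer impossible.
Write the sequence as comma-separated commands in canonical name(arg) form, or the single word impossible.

arc(left, 3), straight(3)

key: order matters: swapping arc(left, 3) and straight(3) lands elsewhere
t0: (0, -3) facing left
[1] after arc(left, 3): (-3, -6) facing down
[2] after straight(3): (-3, -9) facing down
all 36 alternatives checked — unique.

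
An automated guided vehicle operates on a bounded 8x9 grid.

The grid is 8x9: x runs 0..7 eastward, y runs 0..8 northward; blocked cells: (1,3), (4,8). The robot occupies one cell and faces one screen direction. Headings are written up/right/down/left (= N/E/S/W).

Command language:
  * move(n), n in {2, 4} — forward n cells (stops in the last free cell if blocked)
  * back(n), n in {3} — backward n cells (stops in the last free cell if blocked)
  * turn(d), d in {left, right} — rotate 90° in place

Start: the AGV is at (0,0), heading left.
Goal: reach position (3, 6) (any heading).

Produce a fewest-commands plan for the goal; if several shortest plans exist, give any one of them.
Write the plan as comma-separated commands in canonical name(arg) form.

initial: at (0,0), heading left
1. back(3) → at (3,0), heading left
2. turn(left) → at (3,0), heading down
3. back(3) → at (3,3), heading down
4. back(3) → at (3,6), heading down
minimal: 4 command(s), checked below 4.

back(3), turn(left), back(3), back(3)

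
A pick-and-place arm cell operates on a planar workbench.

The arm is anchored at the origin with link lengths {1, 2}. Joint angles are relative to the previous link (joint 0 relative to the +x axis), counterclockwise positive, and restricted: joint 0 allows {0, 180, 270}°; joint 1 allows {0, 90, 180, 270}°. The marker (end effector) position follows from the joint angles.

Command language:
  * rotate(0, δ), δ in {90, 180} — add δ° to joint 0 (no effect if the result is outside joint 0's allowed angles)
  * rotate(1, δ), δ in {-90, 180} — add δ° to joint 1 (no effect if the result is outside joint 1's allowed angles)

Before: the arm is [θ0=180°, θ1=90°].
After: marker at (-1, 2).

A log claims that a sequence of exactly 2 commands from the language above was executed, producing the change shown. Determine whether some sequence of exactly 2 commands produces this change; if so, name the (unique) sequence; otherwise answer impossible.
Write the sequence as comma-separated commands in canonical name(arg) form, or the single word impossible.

rotate(1, -90), rotate(1, -90)

start: [θ0=180°, θ1=90°]
step 1 (rotate(1, -90)): [θ0=180°, θ1=0°]
step 2 (rotate(1, -90)): [θ0=180°, θ1=270°]
no rival 2-sequence matches.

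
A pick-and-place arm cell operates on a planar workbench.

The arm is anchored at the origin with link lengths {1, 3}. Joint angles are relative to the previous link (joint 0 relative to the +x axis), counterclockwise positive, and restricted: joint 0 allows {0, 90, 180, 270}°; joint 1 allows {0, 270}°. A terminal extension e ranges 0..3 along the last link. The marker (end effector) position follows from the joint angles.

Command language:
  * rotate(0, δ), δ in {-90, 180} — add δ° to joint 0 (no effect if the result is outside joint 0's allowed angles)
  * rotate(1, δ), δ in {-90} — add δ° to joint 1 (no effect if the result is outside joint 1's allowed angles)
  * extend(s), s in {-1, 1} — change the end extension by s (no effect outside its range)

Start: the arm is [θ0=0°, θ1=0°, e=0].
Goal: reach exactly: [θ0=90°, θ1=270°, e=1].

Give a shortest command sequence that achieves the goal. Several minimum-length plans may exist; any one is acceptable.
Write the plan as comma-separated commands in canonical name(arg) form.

start: [θ0=0°, θ1=0°, e=0]
t=1 extend(1) ⇒ [θ0=0°, θ1=0°, e=1]
t=2 rotate(0, 180) ⇒ [θ0=180°, θ1=0°, e=1]
t=3 rotate(0, -90) ⇒ [θ0=90°, θ1=0°, e=1]
t=4 rotate(1, -90) ⇒ [θ0=90°, θ1=270°, e=1]
nothing shorter than 4 reaches the goal.

extend(1), rotate(0, 180), rotate(0, -90), rotate(1, -90)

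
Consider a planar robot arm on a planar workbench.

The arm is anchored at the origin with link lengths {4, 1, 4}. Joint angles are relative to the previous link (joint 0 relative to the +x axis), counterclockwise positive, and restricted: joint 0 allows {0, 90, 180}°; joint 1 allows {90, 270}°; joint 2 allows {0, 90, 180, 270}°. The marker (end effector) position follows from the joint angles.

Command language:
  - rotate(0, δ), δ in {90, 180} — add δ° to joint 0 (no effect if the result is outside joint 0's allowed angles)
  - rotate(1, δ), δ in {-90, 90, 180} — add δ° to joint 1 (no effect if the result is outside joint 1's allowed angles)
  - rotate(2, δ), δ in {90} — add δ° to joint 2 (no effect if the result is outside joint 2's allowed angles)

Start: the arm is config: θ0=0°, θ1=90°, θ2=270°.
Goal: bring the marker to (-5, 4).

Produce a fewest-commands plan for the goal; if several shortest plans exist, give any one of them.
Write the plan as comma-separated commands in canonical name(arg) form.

start: config: θ0=0°, θ1=90°, θ2=270°
1. rotate(0, 90) → config: θ0=90°, θ1=90°, θ2=270°
2. rotate(2, 90) → config: θ0=90°, θ1=90°, θ2=0°
minimal: 2 command(s), checked below 2.

rotate(0, 90), rotate(2, 90)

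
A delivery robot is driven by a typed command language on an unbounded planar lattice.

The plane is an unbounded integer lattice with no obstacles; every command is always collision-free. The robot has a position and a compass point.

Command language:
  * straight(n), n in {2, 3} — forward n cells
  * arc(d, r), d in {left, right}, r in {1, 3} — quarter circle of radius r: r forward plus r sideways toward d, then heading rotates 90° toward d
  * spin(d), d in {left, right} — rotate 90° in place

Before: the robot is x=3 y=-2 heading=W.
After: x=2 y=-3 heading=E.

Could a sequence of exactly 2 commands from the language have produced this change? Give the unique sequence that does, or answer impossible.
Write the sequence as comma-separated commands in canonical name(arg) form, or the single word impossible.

arc(left, 1), spin(left)

key: order matters: swapping arc(left, 1) and spin(left) lands elsewhere
start: x=3 y=-2 heading=W
t=1 arc(left, 1) ⇒ x=2 y=-3 heading=S
t=2 spin(left) ⇒ x=2 y=-3 heading=E
all 64 alternatives checked — unique.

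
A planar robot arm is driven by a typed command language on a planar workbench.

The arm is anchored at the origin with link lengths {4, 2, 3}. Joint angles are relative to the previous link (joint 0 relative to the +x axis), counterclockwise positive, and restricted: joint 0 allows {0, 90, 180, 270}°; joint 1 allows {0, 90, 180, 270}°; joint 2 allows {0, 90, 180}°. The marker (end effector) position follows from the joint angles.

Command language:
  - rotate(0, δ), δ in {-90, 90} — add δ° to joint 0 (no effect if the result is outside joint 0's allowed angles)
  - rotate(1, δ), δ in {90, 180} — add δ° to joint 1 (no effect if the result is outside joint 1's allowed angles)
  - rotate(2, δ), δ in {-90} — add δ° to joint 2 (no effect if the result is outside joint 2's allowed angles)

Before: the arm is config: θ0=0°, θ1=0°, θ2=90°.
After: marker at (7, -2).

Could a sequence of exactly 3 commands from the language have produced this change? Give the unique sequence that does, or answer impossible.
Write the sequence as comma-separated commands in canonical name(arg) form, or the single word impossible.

rotate(1, 90), rotate(1, 90), rotate(1, 90)

initial: config: θ0=0°, θ1=0°, θ2=90°
1. rotate(1, 90) → config: θ0=0°, θ1=90°, θ2=90°
2. rotate(1, 90) → config: θ0=0°, θ1=180°, θ2=90°
3. rotate(1, 90) → config: θ0=0°, θ1=270°, θ2=90°
no rival 3-sequence matches.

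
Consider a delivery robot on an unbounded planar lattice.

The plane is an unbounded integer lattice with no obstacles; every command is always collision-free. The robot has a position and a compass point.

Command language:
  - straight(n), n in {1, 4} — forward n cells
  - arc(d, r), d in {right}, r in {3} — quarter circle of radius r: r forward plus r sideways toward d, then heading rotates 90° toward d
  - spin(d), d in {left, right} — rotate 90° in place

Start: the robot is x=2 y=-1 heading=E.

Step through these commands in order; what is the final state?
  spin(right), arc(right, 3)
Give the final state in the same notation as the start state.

from: x=2 y=-1 heading=E
1. spin(right) → x=2 y=-1 heading=S
2. arc(right, 3) → x=-1 y=-4 heading=W

x=-1 y=-4 heading=W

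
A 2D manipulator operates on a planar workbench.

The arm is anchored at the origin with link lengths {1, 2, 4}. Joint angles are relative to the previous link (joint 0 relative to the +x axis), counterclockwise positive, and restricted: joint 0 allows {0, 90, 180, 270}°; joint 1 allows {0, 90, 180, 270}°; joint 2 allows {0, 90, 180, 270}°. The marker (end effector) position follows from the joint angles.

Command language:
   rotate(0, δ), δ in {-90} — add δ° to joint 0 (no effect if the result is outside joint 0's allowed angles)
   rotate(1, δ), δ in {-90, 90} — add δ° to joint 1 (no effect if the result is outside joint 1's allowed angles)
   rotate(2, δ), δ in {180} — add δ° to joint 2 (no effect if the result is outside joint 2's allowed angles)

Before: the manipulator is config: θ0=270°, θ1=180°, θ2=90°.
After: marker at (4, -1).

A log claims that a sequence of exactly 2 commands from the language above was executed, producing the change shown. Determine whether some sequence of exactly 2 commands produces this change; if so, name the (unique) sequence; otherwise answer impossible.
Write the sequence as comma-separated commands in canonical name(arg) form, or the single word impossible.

rotate(0, -90), rotate(0, -90)

begin: config: θ0=270°, θ1=180°, θ2=90°
1. rotate(0, -90) → config: θ0=180°, θ1=180°, θ2=90°
2. rotate(0, -90) → config: θ0=90°, θ1=180°, θ2=90°
all 16 alternatives checked — unique.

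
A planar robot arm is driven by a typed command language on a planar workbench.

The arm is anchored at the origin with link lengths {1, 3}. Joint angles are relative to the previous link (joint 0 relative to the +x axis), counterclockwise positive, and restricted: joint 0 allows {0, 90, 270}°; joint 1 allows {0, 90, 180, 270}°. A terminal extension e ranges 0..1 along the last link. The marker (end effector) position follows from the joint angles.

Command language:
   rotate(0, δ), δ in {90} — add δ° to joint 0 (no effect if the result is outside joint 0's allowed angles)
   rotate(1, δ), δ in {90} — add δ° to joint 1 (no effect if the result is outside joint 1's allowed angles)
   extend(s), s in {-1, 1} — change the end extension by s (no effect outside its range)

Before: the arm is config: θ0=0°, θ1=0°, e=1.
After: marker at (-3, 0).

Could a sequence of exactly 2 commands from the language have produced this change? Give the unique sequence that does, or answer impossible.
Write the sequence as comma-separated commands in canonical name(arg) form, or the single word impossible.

rotate(1, 90), rotate(1, 90)

from: config: θ0=0°, θ1=0°, e=1
[1] after rotate(1, 90): config: θ0=0°, θ1=90°, e=1
[2] after rotate(1, 90): config: θ0=0°, θ1=180°, e=1
all 16 alternatives checked — unique.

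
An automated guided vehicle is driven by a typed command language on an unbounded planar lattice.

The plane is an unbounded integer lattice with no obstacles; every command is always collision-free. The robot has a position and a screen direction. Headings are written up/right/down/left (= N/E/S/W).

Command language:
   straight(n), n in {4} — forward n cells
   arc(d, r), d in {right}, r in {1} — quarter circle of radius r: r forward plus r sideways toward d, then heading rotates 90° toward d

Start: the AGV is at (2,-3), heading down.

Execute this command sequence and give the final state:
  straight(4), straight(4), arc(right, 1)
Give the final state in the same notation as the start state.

start: at (2,-3), heading down
[1] after straight(4): at (2,-7), heading down
[2] after straight(4): at (2,-11), heading down
[3] after arc(right, 1): at (1,-12), heading left

at (1,-12), heading left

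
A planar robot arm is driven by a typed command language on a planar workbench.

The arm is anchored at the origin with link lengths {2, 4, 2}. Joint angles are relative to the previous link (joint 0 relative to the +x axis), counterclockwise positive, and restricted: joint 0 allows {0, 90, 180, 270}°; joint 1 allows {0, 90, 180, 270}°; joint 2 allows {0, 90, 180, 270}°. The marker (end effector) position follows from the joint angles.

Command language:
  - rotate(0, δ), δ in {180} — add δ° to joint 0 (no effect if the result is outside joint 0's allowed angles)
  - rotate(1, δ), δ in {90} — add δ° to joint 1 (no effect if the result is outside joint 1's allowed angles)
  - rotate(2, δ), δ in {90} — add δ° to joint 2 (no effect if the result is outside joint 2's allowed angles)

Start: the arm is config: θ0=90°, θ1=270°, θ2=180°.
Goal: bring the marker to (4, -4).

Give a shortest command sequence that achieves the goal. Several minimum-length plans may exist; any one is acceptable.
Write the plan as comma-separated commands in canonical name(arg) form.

initial: config: θ0=90°, θ1=270°, θ2=180°
t=1 rotate(2, 90) ⇒ config: θ0=90°, θ1=270°, θ2=270°
t=2 rotate(1, 90) ⇒ config: θ0=90°, θ1=0°, θ2=270°
t=3 rotate(1, 90) ⇒ config: θ0=90°, θ1=90°, θ2=270°
t=4 rotate(0, 180) ⇒ config: θ0=270°, θ1=90°, θ2=270°
no 3-step plan works, so 4 is optimal.

rotate(2, 90), rotate(1, 90), rotate(1, 90), rotate(0, 180)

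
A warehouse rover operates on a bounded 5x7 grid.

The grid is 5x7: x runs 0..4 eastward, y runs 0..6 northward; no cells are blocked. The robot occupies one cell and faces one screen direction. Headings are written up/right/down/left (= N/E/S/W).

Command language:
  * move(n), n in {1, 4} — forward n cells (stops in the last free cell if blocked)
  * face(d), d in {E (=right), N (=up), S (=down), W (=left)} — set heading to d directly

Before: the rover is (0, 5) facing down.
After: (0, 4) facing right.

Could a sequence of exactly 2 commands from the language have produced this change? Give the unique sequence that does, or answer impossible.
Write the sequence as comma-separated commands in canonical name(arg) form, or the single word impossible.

key: running face(E) before move(1) would end elsewhere — order is forced
t0: (0, 5) facing down
[1] after move(1): (0, 4) facing down
[2] after face(E): (0, 4) facing right
no other 2-command option fits: unique.

move(1), face(E)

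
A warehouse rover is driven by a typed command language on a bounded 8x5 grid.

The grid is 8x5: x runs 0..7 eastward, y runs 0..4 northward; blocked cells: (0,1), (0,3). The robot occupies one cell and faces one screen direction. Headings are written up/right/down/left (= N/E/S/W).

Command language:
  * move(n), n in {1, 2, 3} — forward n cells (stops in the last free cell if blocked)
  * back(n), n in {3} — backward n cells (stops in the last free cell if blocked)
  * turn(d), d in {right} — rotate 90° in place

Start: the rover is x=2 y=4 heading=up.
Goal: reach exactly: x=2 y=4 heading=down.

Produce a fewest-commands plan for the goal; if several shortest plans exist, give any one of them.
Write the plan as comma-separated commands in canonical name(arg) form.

turn(right), turn(right)

begin: x=2 y=4 heading=up
step 1 (turn(right)): x=2 y=4 heading=right
step 2 (turn(right)): x=2 y=4 heading=down
minimal: 2 command(s), checked below 2.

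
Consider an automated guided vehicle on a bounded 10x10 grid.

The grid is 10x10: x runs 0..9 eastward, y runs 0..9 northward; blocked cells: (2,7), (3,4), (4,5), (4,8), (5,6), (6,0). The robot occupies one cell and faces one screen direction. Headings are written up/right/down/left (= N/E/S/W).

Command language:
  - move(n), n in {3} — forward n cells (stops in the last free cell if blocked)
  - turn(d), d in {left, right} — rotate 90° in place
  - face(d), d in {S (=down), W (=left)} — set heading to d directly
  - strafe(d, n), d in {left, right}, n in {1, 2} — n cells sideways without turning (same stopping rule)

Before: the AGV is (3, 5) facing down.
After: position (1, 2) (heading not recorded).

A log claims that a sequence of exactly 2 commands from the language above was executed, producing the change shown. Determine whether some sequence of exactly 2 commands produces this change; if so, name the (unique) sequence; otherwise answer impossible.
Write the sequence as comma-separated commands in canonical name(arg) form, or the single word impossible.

strafe(right, 2), move(3)

key: order matters: swapping strafe(right, 2) and move(3) lands elsewhere
from: (3, 5) facing down
t=1 strafe(right, 2) ⇒ (1, 5) facing down
t=2 move(3) ⇒ (1, 2) facing down
uniquely the one of 81 2-step routes that fits.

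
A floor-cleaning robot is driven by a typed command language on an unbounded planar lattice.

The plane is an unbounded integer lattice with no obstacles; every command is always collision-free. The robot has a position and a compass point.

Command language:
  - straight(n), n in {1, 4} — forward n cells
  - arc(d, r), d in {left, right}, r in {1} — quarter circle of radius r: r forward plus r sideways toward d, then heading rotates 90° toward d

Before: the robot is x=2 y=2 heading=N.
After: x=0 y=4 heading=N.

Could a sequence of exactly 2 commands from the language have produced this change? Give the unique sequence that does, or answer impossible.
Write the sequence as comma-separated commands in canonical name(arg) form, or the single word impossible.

arc(left, 1), arc(right, 1)

key: running arc(right, 1) before arc(left, 1) would end elsewhere — order is forced
begin: x=2 y=2 heading=N
[1] after arc(left, 1): x=1 y=3 heading=W
[2] after arc(right, 1): x=0 y=4 heading=N
no rival 2-sequence matches.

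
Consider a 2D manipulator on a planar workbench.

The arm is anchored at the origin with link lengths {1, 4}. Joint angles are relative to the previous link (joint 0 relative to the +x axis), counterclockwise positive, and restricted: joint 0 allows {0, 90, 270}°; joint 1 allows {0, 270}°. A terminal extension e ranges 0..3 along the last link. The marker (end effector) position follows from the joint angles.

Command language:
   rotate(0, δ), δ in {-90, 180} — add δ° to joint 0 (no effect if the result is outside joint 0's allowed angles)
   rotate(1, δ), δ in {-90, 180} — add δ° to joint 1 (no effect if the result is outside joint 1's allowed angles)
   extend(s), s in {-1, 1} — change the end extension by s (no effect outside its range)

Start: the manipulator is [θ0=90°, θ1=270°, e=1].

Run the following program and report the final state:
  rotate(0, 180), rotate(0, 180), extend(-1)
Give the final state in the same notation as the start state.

t0: [θ0=90°, θ1=270°, e=1]
t=1 rotate(0, 180) ⇒ [θ0=270°, θ1=270°, e=1]
t=2 rotate(0, 180) ⇒ [θ0=90°, θ1=270°, e=1]
t=3 extend(-1) ⇒ [θ0=90°, θ1=270°, e=0]

[θ0=90°, θ1=270°, e=0]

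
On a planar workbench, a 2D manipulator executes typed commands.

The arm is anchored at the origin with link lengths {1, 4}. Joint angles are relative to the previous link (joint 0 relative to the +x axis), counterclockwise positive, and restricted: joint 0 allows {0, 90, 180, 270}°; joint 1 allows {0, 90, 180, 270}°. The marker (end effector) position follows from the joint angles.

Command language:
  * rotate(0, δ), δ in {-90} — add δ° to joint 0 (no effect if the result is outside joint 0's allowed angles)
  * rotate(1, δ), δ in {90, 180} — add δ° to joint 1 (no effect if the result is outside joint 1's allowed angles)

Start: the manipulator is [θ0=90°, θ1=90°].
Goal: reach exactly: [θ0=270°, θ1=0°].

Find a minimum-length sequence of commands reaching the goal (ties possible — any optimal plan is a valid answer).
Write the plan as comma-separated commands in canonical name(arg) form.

rotate(1, 180), rotate(1, 90), rotate(0, -90), rotate(0, -90)

initial: [θ0=90°, θ1=90°]
[1] after rotate(1, 180): [θ0=90°, θ1=270°]
[2] after rotate(1, 90): [θ0=90°, θ1=0°]
[3] after rotate(0, -90): [θ0=0°, θ1=0°]
[4] after rotate(0, -90): [θ0=270°, θ1=0°]
shorter routes all fall short; 4 is best.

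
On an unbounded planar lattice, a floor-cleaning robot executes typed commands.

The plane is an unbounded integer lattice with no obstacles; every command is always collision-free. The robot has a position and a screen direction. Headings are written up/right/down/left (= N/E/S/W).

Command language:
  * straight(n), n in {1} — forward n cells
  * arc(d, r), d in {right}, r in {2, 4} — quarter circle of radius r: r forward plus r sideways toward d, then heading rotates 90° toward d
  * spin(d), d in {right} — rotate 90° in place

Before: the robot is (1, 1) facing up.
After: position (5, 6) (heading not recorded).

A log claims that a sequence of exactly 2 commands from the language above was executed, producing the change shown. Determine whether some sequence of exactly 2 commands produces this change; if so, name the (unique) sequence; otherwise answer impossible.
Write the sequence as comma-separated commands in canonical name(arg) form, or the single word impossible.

straight(1), arc(right, 4)

key: running arc(right, 4) before straight(1) would end elsewhere — order is forced
initial: (1, 1) facing up
step 1 (straight(1)): (1, 2) facing up
step 2 (arc(right, 4)): (5, 6) facing right
all 16 alternatives checked — unique.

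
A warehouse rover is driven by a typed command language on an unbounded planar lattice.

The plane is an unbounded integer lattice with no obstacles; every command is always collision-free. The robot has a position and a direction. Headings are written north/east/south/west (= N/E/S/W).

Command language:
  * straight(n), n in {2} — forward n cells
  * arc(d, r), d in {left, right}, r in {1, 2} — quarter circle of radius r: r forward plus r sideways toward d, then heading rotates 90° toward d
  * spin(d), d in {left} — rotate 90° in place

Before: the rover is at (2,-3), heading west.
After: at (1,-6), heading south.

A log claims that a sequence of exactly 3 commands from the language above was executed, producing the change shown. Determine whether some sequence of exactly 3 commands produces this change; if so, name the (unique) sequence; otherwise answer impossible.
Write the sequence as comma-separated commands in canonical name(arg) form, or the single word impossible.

key: order matters: swapping arc(left, 2) and arc(right, 1) lands elsewhere
t0: at (2,-3), heading west
1. arc(left, 2) → at (0,-5), heading south
2. spin(left) → at (0,-5), heading east
3. arc(right, 1) → at (1,-6), heading south
no rival 3-sequence matches.

arc(left, 2), spin(left), arc(right, 1)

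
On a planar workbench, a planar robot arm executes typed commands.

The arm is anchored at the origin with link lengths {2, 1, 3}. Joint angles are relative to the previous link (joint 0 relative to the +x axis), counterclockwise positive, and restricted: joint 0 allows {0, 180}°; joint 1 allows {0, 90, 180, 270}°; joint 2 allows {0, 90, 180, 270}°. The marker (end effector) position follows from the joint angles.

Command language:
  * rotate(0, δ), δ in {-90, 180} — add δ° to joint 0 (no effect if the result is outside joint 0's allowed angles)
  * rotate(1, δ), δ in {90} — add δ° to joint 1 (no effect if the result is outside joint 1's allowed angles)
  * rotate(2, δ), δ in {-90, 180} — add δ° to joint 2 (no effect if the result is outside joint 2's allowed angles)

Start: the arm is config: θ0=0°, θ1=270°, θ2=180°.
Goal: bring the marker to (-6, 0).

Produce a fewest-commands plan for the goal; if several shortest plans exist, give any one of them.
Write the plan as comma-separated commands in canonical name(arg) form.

initial: config: θ0=0°, θ1=270°, θ2=180°
[1] after rotate(2, 180): config: θ0=0°, θ1=270°, θ2=0°
[2] after rotate(0, 180): config: θ0=180°, θ1=270°, θ2=0°
[3] after rotate(1, 90): config: θ0=180°, θ1=0°, θ2=0°
nothing shorter than 3 reaches the goal.

rotate(2, 180), rotate(0, 180), rotate(1, 90)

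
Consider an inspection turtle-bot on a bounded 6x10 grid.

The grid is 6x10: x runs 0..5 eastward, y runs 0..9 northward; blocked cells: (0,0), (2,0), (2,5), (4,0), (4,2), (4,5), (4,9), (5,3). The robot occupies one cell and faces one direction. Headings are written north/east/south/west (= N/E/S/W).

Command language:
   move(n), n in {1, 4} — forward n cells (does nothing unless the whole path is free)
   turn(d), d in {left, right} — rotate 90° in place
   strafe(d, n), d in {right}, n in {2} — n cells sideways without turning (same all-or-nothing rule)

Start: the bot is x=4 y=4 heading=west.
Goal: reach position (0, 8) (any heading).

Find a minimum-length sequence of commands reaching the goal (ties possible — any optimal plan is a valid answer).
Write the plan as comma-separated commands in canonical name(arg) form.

from: x=4 y=4 heading=west
t=1 move(4) ⇒ x=0 y=4 heading=west
t=2 turn(right) ⇒ x=0 y=4 heading=north
t=3 move(4) ⇒ x=0 y=8 heading=north
shorter routes all fall short; 3 is best.

move(4), turn(right), move(4)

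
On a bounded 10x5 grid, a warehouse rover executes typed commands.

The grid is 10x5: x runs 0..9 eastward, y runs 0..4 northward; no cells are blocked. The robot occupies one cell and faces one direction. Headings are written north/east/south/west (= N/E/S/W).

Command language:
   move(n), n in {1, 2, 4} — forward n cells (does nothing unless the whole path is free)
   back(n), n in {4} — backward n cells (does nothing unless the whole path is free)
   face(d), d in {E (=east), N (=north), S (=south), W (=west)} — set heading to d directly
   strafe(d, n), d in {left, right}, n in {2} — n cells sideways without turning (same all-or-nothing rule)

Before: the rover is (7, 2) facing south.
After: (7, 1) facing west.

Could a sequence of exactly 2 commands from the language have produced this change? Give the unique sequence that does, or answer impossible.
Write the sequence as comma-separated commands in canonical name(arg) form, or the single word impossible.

key: position moved to (7,1) AND the heading swung to W — translation plus rotation needed
begin: (7, 2) facing south
[1] after move(1): (7, 1) facing south
[2] after face(W): (7, 1) facing west
no rival 2-sequence matches.

move(1), face(W)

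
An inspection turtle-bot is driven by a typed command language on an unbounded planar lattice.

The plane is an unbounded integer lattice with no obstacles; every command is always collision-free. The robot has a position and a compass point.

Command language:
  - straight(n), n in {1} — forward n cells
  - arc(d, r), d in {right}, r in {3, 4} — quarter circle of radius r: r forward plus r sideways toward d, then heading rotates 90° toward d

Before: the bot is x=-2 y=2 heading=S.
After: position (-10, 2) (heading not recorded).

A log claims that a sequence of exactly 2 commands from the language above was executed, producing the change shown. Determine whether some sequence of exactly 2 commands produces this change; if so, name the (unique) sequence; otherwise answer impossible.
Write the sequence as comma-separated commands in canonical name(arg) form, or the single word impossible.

begin: x=-2 y=2 heading=S
t=1 arc(right, 4) ⇒ x=-6 y=-2 heading=W
t=2 arc(right, 4) ⇒ x=-10 y=2 heading=N
no other 2-command option fits: unique.

arc(right, 4), arc(right, 4)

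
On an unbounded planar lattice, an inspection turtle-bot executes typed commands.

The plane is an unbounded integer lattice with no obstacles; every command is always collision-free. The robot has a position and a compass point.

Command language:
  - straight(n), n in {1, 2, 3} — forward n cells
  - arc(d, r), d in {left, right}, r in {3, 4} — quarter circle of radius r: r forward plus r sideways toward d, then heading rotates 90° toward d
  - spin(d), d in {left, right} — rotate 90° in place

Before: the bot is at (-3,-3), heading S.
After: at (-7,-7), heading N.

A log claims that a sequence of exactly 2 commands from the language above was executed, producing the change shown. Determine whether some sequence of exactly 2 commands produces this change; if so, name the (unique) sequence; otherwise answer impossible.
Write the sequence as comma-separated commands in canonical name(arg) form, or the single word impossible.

arc(right, 4), spin(right)

key: cell and facing (now N) both changed — the 2 commands mix motion and turning
t0: at (-3,-3), heading S
[1] after arc(right, 4): at (-7,-7), heading W
[2] after spin(right): at (-7,-7), heading N
uniquely the one of 81 2-step routes that fits.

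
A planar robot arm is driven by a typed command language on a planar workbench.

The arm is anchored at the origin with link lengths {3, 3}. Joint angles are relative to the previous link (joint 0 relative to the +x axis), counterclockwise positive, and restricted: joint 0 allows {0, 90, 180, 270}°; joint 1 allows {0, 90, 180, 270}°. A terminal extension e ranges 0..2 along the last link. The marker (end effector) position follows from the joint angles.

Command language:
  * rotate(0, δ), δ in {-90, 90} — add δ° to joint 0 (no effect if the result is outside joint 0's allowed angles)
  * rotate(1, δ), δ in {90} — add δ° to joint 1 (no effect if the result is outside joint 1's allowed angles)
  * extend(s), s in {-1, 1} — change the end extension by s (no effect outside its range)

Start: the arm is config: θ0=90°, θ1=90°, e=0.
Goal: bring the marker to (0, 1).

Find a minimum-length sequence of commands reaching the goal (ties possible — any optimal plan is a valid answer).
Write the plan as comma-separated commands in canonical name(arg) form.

rotate(0, 90), rotate(0, 90), rotate(1, 90), extend(1)

begin: config: θ0=90°, θ1=90°, e=0
t=1 rotate(0, 90) ⇒ config: θ0=180°, θ1=90°, e=0
t=2 rotate(0, 90) ⇒ config: θ0=270°, θ1=90°, e=0
t=3 rotate(1, 90) ⇒ config: θ0=270°, θ1=180°, e=0
t=4 extend(1) ⇒ config: θ0=270°, θ1=180°, e=1
shorter routes all fall short; 4 is best.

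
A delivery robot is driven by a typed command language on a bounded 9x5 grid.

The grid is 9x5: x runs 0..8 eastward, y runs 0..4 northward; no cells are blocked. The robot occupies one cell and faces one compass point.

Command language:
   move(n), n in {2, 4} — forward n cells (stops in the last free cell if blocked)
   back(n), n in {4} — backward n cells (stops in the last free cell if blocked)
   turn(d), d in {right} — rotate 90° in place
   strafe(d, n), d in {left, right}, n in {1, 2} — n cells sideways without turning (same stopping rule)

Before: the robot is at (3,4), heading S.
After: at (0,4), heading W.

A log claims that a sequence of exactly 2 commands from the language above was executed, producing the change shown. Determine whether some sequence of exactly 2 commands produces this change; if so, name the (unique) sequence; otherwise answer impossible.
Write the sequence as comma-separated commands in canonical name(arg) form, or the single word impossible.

key: cell and facing (now W) both changed — the 2 commands mix motion and turning
initial: at (3,4), heading S
t=1 turn(right) ⇒ at (3,4), heading W
t=2 move(4) ⇒ at (0,4), heading W
uniquely the one of 64 2-step routes that fits.

turn(right), move(4)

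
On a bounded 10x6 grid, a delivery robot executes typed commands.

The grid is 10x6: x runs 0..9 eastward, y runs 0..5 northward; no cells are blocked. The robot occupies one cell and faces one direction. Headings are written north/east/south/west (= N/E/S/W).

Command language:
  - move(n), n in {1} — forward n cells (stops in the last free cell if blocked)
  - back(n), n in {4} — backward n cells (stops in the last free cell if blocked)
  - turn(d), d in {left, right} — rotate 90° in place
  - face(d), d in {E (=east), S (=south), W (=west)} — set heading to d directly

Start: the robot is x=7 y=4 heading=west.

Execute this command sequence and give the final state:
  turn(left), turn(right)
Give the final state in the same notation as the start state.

begin: x=7 y=4 heading=west
t=1 turn(left) ⇒ x=7 y=4 heading=south
t=2 turn(right) ⇒ x=7 y=4 heading=west

x=7 y=4 heading=west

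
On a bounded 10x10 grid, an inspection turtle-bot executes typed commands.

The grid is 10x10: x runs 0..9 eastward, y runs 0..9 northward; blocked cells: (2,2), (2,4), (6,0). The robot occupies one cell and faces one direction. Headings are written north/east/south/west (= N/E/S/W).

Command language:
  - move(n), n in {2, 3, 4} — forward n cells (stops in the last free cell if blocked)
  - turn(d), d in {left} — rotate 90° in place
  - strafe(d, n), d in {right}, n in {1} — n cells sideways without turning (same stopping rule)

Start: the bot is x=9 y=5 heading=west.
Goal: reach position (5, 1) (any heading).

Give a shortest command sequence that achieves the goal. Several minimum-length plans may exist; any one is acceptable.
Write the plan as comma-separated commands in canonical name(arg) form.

begin: x=9 y=5 heading=west
t=1 move(4) ⇒ x=5 y=5 heading=west
t=2 turn(left) ⇒ x=5 y=5 heading=south
t=3 move(4) ⇒ x=5 y=1 heading=south
minimal: 3 command(s), checked below 3.

move(4), turn(left), move(4)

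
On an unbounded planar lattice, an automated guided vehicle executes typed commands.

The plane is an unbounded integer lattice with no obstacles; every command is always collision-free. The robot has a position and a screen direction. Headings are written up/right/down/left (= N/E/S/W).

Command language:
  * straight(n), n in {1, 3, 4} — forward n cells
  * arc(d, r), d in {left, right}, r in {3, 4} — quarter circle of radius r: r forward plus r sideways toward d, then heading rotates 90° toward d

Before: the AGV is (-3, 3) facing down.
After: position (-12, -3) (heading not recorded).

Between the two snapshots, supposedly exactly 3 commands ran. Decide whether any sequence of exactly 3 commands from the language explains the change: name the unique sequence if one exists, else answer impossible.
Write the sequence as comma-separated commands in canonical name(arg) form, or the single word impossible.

arc(right, 3), straight(3), arc(left, 3)

key: order matters: swapping arc(right, 3) and arc(left, 3) lands elsewhere
begin: (-3, 3) facing down
t=1 arc(right, 3) ⇒ (-6, 0) facing left
t=2 straight(3) ⇒ (-9, 0) facing left
t=3 arc(left, 3) ⇒ (-12, -3) facing down
no rival 3-sequence matches.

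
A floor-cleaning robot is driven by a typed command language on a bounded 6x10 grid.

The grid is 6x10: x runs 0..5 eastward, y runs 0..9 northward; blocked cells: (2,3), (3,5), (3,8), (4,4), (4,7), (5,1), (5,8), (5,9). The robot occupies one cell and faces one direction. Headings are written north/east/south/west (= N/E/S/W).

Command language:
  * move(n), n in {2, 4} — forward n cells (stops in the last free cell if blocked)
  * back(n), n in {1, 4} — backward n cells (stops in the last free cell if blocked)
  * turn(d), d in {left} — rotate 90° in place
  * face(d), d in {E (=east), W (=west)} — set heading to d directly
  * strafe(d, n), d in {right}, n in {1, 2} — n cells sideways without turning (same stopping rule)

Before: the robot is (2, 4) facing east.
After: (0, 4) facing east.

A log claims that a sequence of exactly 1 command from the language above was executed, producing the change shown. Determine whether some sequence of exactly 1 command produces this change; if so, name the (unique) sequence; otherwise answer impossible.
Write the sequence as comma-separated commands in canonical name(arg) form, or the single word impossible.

key: back(4) runs into the grid edge before its full distance
initial: (2, 4) facing east
step 1 (back(4)): (0, 4) facing east
no rival 1-sequence matches.

back(4)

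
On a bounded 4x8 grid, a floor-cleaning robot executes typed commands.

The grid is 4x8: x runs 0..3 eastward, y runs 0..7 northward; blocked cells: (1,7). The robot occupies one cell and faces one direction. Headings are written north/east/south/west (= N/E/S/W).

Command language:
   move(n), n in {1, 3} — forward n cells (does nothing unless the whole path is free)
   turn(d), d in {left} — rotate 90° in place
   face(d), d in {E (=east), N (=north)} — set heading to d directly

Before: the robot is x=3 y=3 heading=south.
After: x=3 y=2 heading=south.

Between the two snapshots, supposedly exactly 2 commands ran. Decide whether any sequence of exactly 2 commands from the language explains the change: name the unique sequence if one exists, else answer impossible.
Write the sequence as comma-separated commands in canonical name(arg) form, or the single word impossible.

move(1), move(3)

key: heading stays S — no command in the sequence turns
begin: x=3 y=3 heading=south
[1] after move(1): x=3 y=2 heading=south
[2] after move(3): x=3 y=2 heading=south
no other 2-command option fits: unique.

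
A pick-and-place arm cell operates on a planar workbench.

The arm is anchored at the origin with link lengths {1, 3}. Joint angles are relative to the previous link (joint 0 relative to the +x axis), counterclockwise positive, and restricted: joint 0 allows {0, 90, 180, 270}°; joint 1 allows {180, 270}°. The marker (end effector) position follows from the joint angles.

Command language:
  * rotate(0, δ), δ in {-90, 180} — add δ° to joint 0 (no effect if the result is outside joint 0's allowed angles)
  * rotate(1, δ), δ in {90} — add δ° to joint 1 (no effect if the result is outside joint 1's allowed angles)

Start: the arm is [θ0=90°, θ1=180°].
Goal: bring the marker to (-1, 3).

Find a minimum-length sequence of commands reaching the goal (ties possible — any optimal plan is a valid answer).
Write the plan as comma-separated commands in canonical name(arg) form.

rotate(1, 90), rotate(0, 180), rotate(0, -90)

from: [θ0=90°, θ1=180°]
t=1 rotate(1, 90) ⇒ [θ0=90°, θ1=270°]
t=2 rotate(0, 180) ⇒ [θ0=270°, θ1=270°]
t=3 rotate(0, -90) ⇒ [θ0=180°, θ1=270°]
minimal: 3 command(s), checked below 3.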